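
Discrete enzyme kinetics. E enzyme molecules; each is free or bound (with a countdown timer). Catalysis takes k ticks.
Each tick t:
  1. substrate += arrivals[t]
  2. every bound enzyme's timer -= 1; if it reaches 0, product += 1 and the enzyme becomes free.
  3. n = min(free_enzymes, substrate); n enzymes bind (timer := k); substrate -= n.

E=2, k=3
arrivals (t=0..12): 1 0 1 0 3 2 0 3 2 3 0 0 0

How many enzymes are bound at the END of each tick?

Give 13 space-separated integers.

Answer: 1 1 2 1 2 2 2 2 2 2 2 2 2

Derivation:
t=0: arr=1 -> substrate=0 bound=1 product=0
t=1: arr=0 -> substrate=0 bound=1 product=0
t=2: arr=1 -> substrate=0 bound=2 product=0
t=3: arr=0 -> substrate=0 bound=1 product=1
t=4: arr=3 -> substrate=2 bound=2 product=1
t=5: arr=2 -> substrate=3 bound=2 product=2
t=6: arr=0 -> substrate=3 bound=2 product=2
t=7: arr=3 -> substrate=5 bound=2 product=3
t=8: arr=2 -> substrate=6 bound=2 product=4
t=9: arr=3 -> substrate=9 bound=2 product=4
t=10: arr=0 -> substrate=8 bound=2 product=5
t=11: arr=0 -> substrate=7 bound=2 product=6
t=12: arr=0 -> substrate=7 bound=2 product=6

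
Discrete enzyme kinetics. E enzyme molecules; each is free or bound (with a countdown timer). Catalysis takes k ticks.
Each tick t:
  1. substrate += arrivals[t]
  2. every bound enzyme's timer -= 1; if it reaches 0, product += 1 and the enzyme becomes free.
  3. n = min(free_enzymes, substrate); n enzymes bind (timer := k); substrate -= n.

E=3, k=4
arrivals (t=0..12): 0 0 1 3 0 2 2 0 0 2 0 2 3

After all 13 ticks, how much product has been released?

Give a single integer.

t=0: arr=0 -> substrate=0 bound=0 product=0
t=1: arr=0 -> substrate=0 bound=0 product=0
t=2: arr=1 -> substrate=0 bound=1 product=0
t=3: arr=3 -> substrate=1 bound=3 product=0
t=4: arr=0 -> substrate=1 bound=3 product=0
t=5: arr=2 -> substrate=3 bound=3 product=0
t=6: arr=2 -> substrate=4 bound=3 product=1
t=7: arr=0 -> substrate=2 bound=3 product=3
t=8: arr=0 -> substrate=2 bound=3 product=3
t=9: arr=2 -> substrate=4 bound=3 product=3
t=10: arr=0 -> substrate=3 bound=3 product=4
t=11: arr=2 -> substrate=3 bound=3 product=6
t=12: arr=3 -> substrate=6 bound=3 product=6

Answer: 6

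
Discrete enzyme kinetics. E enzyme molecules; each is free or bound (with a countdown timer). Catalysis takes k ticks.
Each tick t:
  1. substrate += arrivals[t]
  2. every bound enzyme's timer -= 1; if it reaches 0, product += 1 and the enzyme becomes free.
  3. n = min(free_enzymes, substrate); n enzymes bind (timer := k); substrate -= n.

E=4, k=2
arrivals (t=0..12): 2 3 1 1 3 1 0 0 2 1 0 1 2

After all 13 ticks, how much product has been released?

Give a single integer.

t=0: arr=2 -> substrate=0 bound=2 product=0
t=1: arr=3 -> substrate=1 bound=4 product=0
t=2: arr=1 -> substrate=0 bound=4 product=2
t=3: arr=1 -> substrate=0 bound=3 product=4
t=4: arr=3 -> substrate=0 bound=4 product=6
t=5: arr=1 -> substrate=0 bound=4 product=7
t=6: arr=0 -> substrate=0 bound=1 product=10
t=7: arr=0 -> substrate=0 bound=0 product=11
t=8: arr=2 -> substrate=0 bound=2 product=11
t=9: arr=1 -> substrate=0 bound=3 product=11
t=10: arr=0 -> substrate=0 bound=1 product=13
t=11: arr=1 -> substrate=0 bound=1 product=14
t=12: arr=2 -> substrate=0 bound=3 product=14

Answer: 14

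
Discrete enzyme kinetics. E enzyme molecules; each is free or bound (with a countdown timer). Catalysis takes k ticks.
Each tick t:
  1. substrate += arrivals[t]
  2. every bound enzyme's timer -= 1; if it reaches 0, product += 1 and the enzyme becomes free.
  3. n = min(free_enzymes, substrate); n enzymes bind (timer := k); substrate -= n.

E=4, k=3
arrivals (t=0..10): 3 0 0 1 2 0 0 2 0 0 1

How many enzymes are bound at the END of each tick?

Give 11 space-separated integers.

t=0: arr=3 -> substrate=0 bound=3 product=0
t=1: arr=0 -> substrate=0 bound=3 product=0
t=2: arr=0 -> substrate=0 bound=3 product=0
t=3: arr=1 -> substrate=0 bound=1 product=3
t=4: arr=2 -> substrate=0 bound=3 product=3
t=5: arr=0 -> substrate=0 bound=3 product=3
t=6: arr=0 -> substrate=0 bound=2 product=4
t=7: arr=2 -> substrate=0 bound=2 product=6
t=8: arr=0 -> substrate=0 bound=2 product=6
t=9: arr=0 -> substrate=0 bound=2 product=6
t=10: arr=1 -> substrate=0 bound=1 product=8

Answer: 3 3 3 1 3 3 2 2 2 2 1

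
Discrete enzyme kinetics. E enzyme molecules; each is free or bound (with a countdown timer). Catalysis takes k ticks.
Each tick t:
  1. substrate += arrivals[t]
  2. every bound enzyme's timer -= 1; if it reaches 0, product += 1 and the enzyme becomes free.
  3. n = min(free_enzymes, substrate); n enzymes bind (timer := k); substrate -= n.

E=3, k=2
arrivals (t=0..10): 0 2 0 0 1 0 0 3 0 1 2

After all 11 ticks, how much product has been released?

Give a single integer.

Answer: 6

Derivation:
t=0: arr=0 -> substrate=0 bound=0 product=0
t=1: arr=2 -> substrate=0 bound=2 product=0
t=2: arr=0 -> substrate=0 bound=2 product=0
t=3: arr=0 -> substrate=0 bound=0 product=2
t=4: arr=1 -> substrate=0 bound=1 product=2
t=5: arr=0 -> substrate=0 bound=1 product=2
t=6: arr=0 -> substrate=0 bound=0 product=3
t=7: arr=3 -> substrate=0 bound=3 product=3
t=8: arr=0 -> substrate=0 bound=3 product=3
t=9: arr=1 -> substrate=0 bound=1 product=6
t=10: arr=2 -> substrate=0 bound=3 product=6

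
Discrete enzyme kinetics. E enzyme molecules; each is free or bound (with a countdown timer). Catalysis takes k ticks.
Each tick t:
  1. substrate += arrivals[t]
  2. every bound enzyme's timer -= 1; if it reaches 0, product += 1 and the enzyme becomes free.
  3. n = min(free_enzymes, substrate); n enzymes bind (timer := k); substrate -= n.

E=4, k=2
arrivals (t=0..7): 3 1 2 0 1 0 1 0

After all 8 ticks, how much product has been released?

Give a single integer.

Answer: 7

Derivation:
t=0: arr=3 -> substrate=0 bound=3 product=0
t=1: arr=1 -> substrate=0 bound=4 product=0
t=2: arr=2 -> substrate=0 bound=3 product=3
t=3: arr=0 -> substrate=0 bound=2 product=4
t=4: arr=1 -> substrate=0 bound=1 product=6
t=5: arr=0 -> substrate=0 bound=1 product=6
t=6: arr=1 -> substrate=0 bound=1 product=7
t=7: arr=0 -> substrate=0 bound=1 product=7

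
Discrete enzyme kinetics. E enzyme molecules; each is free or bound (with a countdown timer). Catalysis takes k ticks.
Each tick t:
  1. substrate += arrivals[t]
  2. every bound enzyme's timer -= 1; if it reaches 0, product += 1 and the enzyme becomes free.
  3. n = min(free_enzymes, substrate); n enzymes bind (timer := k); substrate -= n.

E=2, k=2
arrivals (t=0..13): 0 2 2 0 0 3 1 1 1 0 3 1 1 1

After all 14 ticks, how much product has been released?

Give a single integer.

t=0: arr=0 -> substrate=0 bound=0 product=0
t=1: arr=2 -> substrate=0 bound=2 product=0
t=2: arr=2 -> substrate=2 bound=2 product=0
t=3: arr=0 -> substrate=0 bound=2 product=2
t=4: arr=0 -> substrate=0 bound=2 product=2
t=5: arr=3 -> substrate=1 bound=2 product=4
t=6: arr=1 -> substrate=2 bound=2 product=4
t=7: arr=1 -> substrate=1 bound=2 product=6
t=8: arr=1 -> substrate=2 bound=2 product=6
t=9: arr=0 -> substrate=0 bound=2 product=8
t=10: arr=3 -> substrate=3 bound=2 product=8
t=11: arr=1 -> substrate=2 bound=2 product=10
t=12: arr=1 -> substrate=3 bound=2 product=10
t=13: arr=1 -> substrate=2 bound=2 product=12

Answer: 12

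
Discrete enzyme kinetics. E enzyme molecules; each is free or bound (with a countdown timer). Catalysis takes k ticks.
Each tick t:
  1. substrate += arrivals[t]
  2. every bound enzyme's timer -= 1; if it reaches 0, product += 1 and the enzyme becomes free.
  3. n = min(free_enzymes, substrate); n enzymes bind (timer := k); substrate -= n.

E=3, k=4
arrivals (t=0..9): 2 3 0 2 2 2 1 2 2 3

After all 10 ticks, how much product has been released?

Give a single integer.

Answer: 6

Derivation:
t=0: arr=2 -> substrate=0 bound=2 product=0
t=1: arr=3 -> substrate=2 bound=3 product=0
t=2: arr=0 -> substrate=2 bound=3 product=0
t=3: arr=2 -> substrate=4 bound=3 product=0
t=4: arr=2 -> substrate=4 bound=3 product=2
t=5: arr=2 -> substrate=5 bound=3 product=3
t=6: arr=1 -> substrate=6 bound=3 product=3
t=7: arr=2 -> substrate=8 bound=3 product=3
t=8: arr=2 -> substrate=8 bound=3 product=5
t=9: arr=3 -> substrate=10 bound=3 product=6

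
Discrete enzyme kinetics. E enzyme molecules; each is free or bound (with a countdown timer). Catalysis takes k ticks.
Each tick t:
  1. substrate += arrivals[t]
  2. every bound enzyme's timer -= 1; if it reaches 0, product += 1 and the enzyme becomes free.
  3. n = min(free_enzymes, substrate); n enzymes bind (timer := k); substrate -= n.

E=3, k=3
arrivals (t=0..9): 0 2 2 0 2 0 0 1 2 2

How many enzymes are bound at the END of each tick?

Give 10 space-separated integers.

Answer: 0 2 3 3 3 3 3 2 3 3

Derivation:
t=0: arr=0 -> substrate=0 bound=0 product=0
t=1: arr=2 -> substrate=0 bound=2 product=0
t=2: arr=2 -> substrate=1 bound=3 product=0
t=3: arr=0 -> substrate=1 bound=3 product=0
t=4: arr=2 -> substrate=1 bound=3 product=2
t=5: arr=0 -> substrate=0 bound=3 product=3
t=6: arr=0 -> substrate=0 bound=3 product=3
t=7: arr=1 -> substrate=0 bound=2 product=5
t=8: arr=2 -> substrate=0 bound=3 product=6
t=9: arr=2 -> substrate=2 bound=3 product=6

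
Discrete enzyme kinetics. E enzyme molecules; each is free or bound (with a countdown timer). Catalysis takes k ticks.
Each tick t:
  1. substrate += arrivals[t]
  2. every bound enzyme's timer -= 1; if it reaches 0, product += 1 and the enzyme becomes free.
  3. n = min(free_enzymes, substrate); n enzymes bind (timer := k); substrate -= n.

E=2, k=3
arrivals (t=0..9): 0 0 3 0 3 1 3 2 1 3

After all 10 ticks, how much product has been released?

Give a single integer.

Answer: 4

Derivation:
t=0: arr=0 -> substrate=0 bound=0 product=0
t=1: arr=0 -> substrate=0 bound=0 product=0
t=2: arr=3 -> substrate=1 bound=2 product=0
t=3: arr=0 -> substrate=1 bound=2 product=0
t=4: arr=3 -> substrate=4 bound=2 product=0
t=5: arr=1 -> substrate=3 bound=2 product=2
t=6: arr=3 -> substrate=6 bound=2 product=2
t=7: arr=2 -> substrate=8 bound=2 product=2
t=8: arr=1 -> substrate=7 bound=2 product=4
t=9: arr=3 -> substrate=10 bound=2 product=4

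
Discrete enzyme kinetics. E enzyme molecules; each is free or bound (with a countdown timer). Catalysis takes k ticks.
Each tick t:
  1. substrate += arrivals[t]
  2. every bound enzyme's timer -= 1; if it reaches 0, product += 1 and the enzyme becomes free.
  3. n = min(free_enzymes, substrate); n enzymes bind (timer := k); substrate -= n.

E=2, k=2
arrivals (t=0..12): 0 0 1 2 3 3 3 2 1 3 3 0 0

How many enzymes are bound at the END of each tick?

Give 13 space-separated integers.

Answer: 0 0 1 2 2 2 2 2 2 2 2 2 2

Derivation:
t=0: arr=0 -> substrate=0 bound=0 product=0
t=1: arr=0 -> substrate=0 bound=0 product=0
t=2: arr=1 -> substrate=0 bound=1 product=0
t=3: arr=2 -> substrate=1 bound=2 product=0
t=4: arr=3 -> substrate=3 bound=2 product=1
t=5: arr=3 -> substrate=5 bound=2 product=2
t=6: arr=3 -> substrate=7 bound=2 product=3
t=7: arr=2 -> substrate=8 bound=2 product=4
t=8: arr=1 -> substrate=8 bound=2 product=5
t=9: arr=3 -> substrate=10 bound=2 product=6
t=10: arr=3 -> substrate=12 bound=2 product=7
t=11: arr=0 -> substrate=11 bound=2 product=8
t=12: arr=0 -> substrate=10 bound=2 product=9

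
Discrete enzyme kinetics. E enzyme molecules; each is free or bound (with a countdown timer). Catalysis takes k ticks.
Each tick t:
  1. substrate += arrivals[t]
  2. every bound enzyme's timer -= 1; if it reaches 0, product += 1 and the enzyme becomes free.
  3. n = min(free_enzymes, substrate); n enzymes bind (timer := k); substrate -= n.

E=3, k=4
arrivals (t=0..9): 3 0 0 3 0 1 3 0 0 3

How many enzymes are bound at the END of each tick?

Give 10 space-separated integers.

t=0: arr=3 -> substrate=0 bound=3 product=0
t=1: arr=0 -> substrate=0 bound=3 product=0
t=2: arr=0 -> substrate=0 bound=3 product=0
t=3: arr=3 -> substrate=3 bound=3 product=0
t=4: arr=0 -> substrate=0 bound=3 product=3
t=5: arr=1 -> substrate=1 bound=3 product=3
t=6: arr=3 -> substrate=4 bound=3 product=3
t=7: arr=0 -> substrate=4 bound=3 product=3
t=8: arr=0 -> substrate=1 bound=3 product=6
t=9: arr=3 -> substrate=4 bound=3 product=6

Answer: 3 3 3 3 3 3 3 3 3 3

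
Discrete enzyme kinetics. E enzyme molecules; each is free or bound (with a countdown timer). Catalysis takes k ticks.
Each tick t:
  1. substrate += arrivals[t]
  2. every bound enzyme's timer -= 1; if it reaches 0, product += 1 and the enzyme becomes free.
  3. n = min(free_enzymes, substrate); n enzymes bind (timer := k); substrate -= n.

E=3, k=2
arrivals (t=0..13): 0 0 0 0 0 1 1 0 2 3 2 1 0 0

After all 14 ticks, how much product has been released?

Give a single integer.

Answer: 8

Derivation:
t=0: arr=0 -> substrate=0 bound=0 product=0
t=1: arr=0 -> substrate=0 bound=0 product=0
t=2: arr=0 -> substrate=0 bound=0 product=0
t=3: arr=0 -> substrate=0 bound=0 product=0
t=4: arr=0 -> substrate=0 bound=0 product=0
t=5: arr=1 -> substrate=0 bound=1 product=0
t=6: arr=1 -> substrate=0 bound=2 product=0
t=7: arr=0 -> substrate=0 bound=1 product=1
t=8: arr=2 -> substrate=0 bound=2 product=2
t=9: arr=3 -> substrate=2 bound=3 product=2
t=10: arr=2 -> substrate=2 bound=3 product=4
t=11: arr=1 -> substrate=2 bound=3 product=5
t=12: arr=0 -> substrate=0 bound=3 product=7
t=13: arr=0 -> substrate=0 bound=2 product=8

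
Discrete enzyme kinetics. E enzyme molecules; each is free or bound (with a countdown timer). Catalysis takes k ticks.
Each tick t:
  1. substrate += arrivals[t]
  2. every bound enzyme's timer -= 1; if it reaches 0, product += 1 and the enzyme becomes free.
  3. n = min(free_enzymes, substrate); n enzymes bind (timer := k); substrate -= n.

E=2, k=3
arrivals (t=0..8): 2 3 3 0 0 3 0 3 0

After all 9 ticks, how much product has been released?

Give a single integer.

t=0: arr=2 -> substrate=0 bound=2 product=0
t=1: arr=3 -> substrate=3 bound=2 product=0
t=2: arr=3 -> substrate=6 bound=2 product=0
t=3: arr=0 -> substrate=4 bound=2 product=2
t=4: arr=0 -> substrate=4 bound=2 product=2
t=5: arr=3 -> substrate=7 bound=2 product=2
t=6: arr=0 -> substrate=5 bound=2 product=4
t=7: arr=3 -> substrate=8 bound=2 product=4
t=8: arr=0 -> substrate=8 bound=2 product=4

Answer: 4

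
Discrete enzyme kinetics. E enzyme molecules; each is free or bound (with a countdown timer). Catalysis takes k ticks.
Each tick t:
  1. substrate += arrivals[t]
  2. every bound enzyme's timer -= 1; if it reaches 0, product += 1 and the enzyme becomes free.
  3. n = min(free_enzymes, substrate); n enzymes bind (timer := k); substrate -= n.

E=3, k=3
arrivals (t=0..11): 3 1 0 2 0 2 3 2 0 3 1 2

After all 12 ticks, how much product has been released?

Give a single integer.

Answer: 9

Derivation:
t=0: arr=3 -> substrate=0 bound=3 product=0
t=1: arr=1 -> substrate=1 bound=3 product=0
t=2: arr=0 -> substrate=1 bound=3 product=0
t=3: arr=2 -> substrate=0 bound=3 product=3
t=4: arr=0 -> substrate=0 bound=3 product=3
t=5: arr=2 -> substrate=2 bound=3 product=3
t=6: arr=3 -> substrate=2 bound=3 product=6
t=7: arr=2 -> substrate=4 bound=3 product=6
t=8: arr=0 -> substrate=4 bound=3 product=6
t=9: arr=3 -> substrate=4 bound=3 product=9
t=10: arr=1 -> substrate=5 bound=3 product=9
t=11: arr=2 -> substrate=7 bound=3 product=9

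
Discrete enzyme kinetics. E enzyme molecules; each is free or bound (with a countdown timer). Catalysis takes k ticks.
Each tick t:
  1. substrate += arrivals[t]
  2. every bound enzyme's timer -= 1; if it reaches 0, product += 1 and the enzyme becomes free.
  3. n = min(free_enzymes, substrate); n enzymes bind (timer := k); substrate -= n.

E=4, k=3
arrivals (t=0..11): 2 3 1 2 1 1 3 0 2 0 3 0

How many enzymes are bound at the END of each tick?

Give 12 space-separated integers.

Answer: 2 4 4 4 4 4 4 4 4 4 4 4

Derivation:
t=0: arr=2 -> substrate=0 bound=2 product=0
t=1: arr=3 -> substrate=1 bound=4 product=0
t=2: arr=1 -> substrate=2 bound=4 product=0
t=3: arr=2 -> substrate=2 bound=4 product=2
t=4: arr=1 -> substrate=1 bound=4 product=4
t=5: arr=1 -> substrate=2 bound=4 product=4
t=6: arr=3 -> substrate=3 bound=4 product=6
t=7: arr=0 -> substrate=1 bound=4 product=8
t=8: arr=2 -> substrate=3 bound=4 product=8
t=9: arr=0 -> substrate=1 bound=4 product=10
t=10: arr=3 -> substrate=2 bound=4 product=12
t=11: arr=0 -> substrate=2 bound=4 product=12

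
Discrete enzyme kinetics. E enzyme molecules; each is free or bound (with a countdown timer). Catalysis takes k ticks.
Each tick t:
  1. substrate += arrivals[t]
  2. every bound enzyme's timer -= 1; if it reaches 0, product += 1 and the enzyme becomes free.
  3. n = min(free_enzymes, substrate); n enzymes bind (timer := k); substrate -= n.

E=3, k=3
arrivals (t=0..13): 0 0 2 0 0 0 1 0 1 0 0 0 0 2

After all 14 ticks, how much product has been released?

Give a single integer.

Answer: 4

Derivation:
t=0: arr=0 -> substrate=0 bound=0 product=0
t=1: arr=0 -> substrate=0 bound=0 product=0
t=2: arr=2 -> substrate=0 bound=2 product=0
t=3: arr=0 -> substrate=0 bound=2 product=0
t=4: arr=0 -> substrate=0 bound=2 product=0
t=5: arr=0 -> substrate=0 bound=0 product=2
t=6: arr=1 -> substrate=0 bound=1 product=2
t=7: arr=0 -> substrate=0 bound=1 product=2
t=8: arr=1 -> substrate=0 bound=2 product=2
t=9: arr=0 -> substrate=0 bound=1 product=3
t=10: arr=0 -> substrate=0 bound=1 product=3
t=11: arr=0 -> substrate=0 bound=0 product=4
t=12: arr=0 -> substrate=0 bound=0 product=4
t=13: arr=2 -> substrate=0 bound=2 product=4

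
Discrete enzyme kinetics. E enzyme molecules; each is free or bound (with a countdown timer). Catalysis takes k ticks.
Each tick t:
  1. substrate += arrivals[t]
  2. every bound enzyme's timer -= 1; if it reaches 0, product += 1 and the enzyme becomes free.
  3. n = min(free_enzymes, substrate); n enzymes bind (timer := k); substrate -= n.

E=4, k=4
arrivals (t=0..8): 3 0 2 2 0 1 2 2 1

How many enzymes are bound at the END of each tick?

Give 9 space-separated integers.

t=0: arr=3 -> substrate=0 bound=3 product=0
t=1: arr=0 -> substrate=0 bound=3 product=0
t=2: arr=2 -> substrate=1 bound=4 product=0
t=3: arr=2 -> substrate=3 bound=4 product=0
t=4: arr=0 -> substrate=0 bound=4 product=3
t=5: arr=1 -> substrate=1 bound=4 product=3
t=6: arr=2 -> substrate=2 bound=4 product=4
t=7: arr=2 -> substrate=4 bound=4 product=4
t=8: arr=1 -> substrate=2 bound=4 product=7

Answer: 3 3 4 4 4 4 4 4 4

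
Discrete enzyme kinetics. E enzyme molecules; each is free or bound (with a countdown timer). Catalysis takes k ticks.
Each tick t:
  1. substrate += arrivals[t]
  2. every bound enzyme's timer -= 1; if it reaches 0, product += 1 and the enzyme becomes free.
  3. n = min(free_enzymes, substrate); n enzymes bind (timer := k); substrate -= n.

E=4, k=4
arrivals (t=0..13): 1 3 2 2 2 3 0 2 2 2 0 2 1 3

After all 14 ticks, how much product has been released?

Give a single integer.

t=0: arr=1 -> substrate=0 bound=1 product=0
t=1: arr=3 -> substrate=0 bound=4 product=0
t=2: arr=2 -> substrate=2 bound=4 product=0
t=3: arr=2 -> substrate=4 bound=4 product=0
t=4: arr=2 -> substrate=5 bound=4 product=1
t=5: arr=3 -> substrate=5 bound=4 product=4
t=6: arr=0 -> substrate=5 bound=4 product=4
t=7: arr=2 -> substrate=7 bound=4 product=4
t=8: arr=2 -> substrate=8 bound=4 product=5
t=9: arr=2 -> substrate=7 bound=4 product=8
t=10: arr=0 -> substrate=7 bound=4 product=8
t=11: arr=2 -> substrate=9 bound=4 product=8
t=12: arr=1 -> substrate=9 bound=4 product=9
t=13: arr=3 -> substrate=9 bound=4 product=12

Answer: 12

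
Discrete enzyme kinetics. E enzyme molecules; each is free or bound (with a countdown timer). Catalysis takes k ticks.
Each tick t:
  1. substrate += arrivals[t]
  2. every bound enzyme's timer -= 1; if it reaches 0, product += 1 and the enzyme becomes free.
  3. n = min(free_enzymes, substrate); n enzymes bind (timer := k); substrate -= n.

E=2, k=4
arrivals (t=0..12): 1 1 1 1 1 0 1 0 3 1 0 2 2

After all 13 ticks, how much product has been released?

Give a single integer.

Answer: 5

Derivation:
t=0: arr=1 -> substrate=0 bound=1 product=0
t=1: arr=1 -> substrate=0 bound=2 product=0
t=2: arr=1 -> substrate=1 bound=2 product=0
t=3: arr=1 -> substrate=2 bound=2 product=0
t=4: arr=1 -> substrate=2 bound=2 product=1
t=5: arr=0 -> substrate=1 bound=2 product=2
t=6: arr=1 -> substrate=2 bound=2 product=2
t=7: arr=0 -> substrate=2 bound=2 product=2
t=8: arr=3 -> substrate=4 bound=2 product=3
t=9: arr=1 -> substrate=4 bound=2 product=4
t=10: arr=0 -> substrate=4 bound=2 product=4
t=11: arr=2 -> substrate=6 bound=2 product=4
t=12: arr=2 -> substrate=7 bound=2 product=5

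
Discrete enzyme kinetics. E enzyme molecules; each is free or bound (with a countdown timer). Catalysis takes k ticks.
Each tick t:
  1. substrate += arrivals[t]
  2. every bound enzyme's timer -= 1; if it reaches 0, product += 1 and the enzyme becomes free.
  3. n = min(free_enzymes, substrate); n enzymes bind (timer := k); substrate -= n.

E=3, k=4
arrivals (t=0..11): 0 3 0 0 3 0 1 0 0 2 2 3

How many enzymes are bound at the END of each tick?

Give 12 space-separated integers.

t=0: arr=0 -> substrate=0 bound=0 product=0
t=1: arr=3 -> substrate=0 bound=3 product=0
t=2: arr=0 -> substrate=0 bound=3 product=0
t=3: arr=0 -> substrate=0 bound=3 product=0
t=4: arr=3 -> substrate=3 bound=3 product=0
t=5: arr=0 -> substrate=0 bound=3 product=3
t=6: arr=1 -> substrate=1 bound=3 product=3
t=7: arr=0 -> substrate=1 bound=3 product=3
t=8: arr=0 -> substrate=1 bound=3 product=3
t=9: arr=2 -> substrate=0 bound=3 product=6
t=10: arr=2 -> substrate=2 bound=3 product=6
t=11: arr=3 -> substrate=5 bound=3 product=6

Answer: 0 3 3 3 3 3 3 3 3 3 3 3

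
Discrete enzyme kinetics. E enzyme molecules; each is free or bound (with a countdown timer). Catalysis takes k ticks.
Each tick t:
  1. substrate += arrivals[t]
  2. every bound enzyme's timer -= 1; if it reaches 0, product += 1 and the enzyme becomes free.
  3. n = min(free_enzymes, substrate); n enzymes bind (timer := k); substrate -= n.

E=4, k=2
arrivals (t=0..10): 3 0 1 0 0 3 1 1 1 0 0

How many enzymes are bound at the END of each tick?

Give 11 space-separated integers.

t=0: arr=3 -> substrate=0 bound=3 product=0
t=1: arr=0 -> substrate=0 bound=3 product=0
t=2: arr=1 -> substrate=0 bound=1 product=3
t=3: arr=0 -> substrate=0 bound=1 product=3
t=4: arr=0 -> substrate=0 bound=0 product=4
t=5: arr=3 -> substrate=0 bound=3 product=4
t=6: arr=1 -> substrate=0 bound=4 product=4
t=7: arr=1 -> substrate=0 bound=2 product=7
t=8: arr=1 -> substrate=0 bound=2 product=8
t=9: arr=0 -> substrate=0 bound=1 product=9
t=10: arr=0 -> substrate=0 bound=0 product=10

Answer: 3 3 1 1 0 3 4 2 2 1 0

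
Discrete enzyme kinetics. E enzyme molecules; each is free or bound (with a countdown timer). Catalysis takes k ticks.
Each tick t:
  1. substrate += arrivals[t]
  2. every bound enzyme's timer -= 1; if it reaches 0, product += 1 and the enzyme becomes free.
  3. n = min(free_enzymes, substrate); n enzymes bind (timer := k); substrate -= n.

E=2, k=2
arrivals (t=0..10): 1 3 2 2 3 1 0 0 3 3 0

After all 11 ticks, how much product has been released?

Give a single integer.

Answer: 9

Derivation:
t=0: arr=1 -> substrate=0 bound=1 product=0
t=1: arr=3 -> substrate=2 bound=2 product=0
t=2: arr=2 -> substrate=3 bound=2 product=1
t=3: arr=2 -> substrate=4 bound=2 product=2
t=4: arr=3 -> substrate=6 bound=2 product=3
t=5: arr=1 -> substrate=6 bound=2 product=4
t=6: arr=0 -> substrate=5 bound=2 product=5
t=7: arr=0 -> substrate=4 bound=2 product=6
t=8: arr=3 -> substrate=6 bound=2 product=7
t=9: arr=3 -> substrate=8 bound=2 product=8
t=10: arr=0 -> substrate=7 bound=2 product=9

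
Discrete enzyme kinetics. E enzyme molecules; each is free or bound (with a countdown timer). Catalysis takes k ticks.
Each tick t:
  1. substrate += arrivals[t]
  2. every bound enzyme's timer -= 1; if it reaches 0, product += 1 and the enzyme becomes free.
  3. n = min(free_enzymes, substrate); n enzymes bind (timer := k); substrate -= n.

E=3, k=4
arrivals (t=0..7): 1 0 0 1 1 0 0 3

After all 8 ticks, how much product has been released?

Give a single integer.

t=0: arr=1 -> substrate=0 bound=1 product=0
t=1: arr=0 -> substrate=0 bound=1 product=0
t=2: arr=0 -> substrate=0 bound=1 product=0
t=3: arr=1 -> substrate=0 bound=2 product=0
t=4: arr=1 -> substrate=0 bound=2 product=1
t=5: arr=0 -> substrate=0 bound=2 product=1
t=6: arr=0 -> substrate=0 bound=2 product=1
t=7: arr=3 -> substrate=1 bound=3 product=2

Answer: 2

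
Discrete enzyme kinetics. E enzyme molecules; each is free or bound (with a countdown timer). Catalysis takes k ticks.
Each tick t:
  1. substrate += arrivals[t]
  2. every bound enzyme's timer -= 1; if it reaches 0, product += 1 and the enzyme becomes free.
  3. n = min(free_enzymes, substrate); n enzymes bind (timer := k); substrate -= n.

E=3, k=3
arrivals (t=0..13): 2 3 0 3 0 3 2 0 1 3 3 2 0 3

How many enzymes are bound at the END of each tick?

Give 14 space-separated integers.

Answer: 2 3 3 3 3 3 3 3 3 3 3 3 3 3

Derivation:
t=0: arr=2 -> substrate=0 bound=2 product=0
t=1: arr=3 -> substrate=2 bound=3 product=0
t=2: arr=0 -> substrate=2 bound=3 product=0
t=3: arr=3 -> substrate=3 bound=3 product=2
t=4: arr=0 -> substrate=2 bound=3 product=3
t=5: arr=3 -> substrate=5 bound=3 product=3
t=6: arr=2 -> substrate=5 bound=3 product=5
t=7: arr=0 -> substrate=4 bound=3 product=6
t=8: arr=1 -> substrate=5 bound=3 product=6
t=9: arr=3 -> substrate=6 bound=3 product=8
t=10: arr=3 -> substrate=8 bound=3 product=9
t=11: arr=2 -> substrate=10 bound=3 product=9
t=12: arr=0 -> substrate=8 bound=3 product=11
t=13: arr=3 -> substrate=10 bound=3 product=12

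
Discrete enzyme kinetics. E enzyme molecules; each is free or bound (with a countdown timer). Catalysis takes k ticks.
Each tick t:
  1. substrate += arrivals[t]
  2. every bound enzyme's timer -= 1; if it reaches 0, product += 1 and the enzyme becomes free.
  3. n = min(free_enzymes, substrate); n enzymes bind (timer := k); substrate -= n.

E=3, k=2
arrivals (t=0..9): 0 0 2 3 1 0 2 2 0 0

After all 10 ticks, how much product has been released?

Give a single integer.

Answer: 9

Derivation:
t=0: arr=0 -> substrate=0 bound=0 product=0
t=1: arr=0 -> substrate=0 bound=0 product=0
t=2: arr=2 -> substrate=0 bound=2 product=0
t=3: arr=3 -> substrate=2 bound=3 product=0
t=4: arr=1 -> substrate=1 bound=3 product=2
t=5: arr=0 -> substrate=0 bound=3 product=3
t=6: arr=2 -> substrate=0 bound=3 product=5
t=7: arr=2 -> substrate=1 bound=3 product=6
t=8: arr=0 -> substrate=0 bound=2 product=8
t=9: arr=0 -> substrate=0 bound=1 product=9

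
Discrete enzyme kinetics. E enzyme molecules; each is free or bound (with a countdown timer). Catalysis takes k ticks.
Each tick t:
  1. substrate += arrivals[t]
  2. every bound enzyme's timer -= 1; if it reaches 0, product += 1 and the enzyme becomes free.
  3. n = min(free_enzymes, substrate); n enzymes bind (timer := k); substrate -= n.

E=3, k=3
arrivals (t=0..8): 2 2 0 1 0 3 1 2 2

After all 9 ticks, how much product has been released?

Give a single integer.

Answer: 6

Derivation:
t=0: arr=2 -> substrate=0 bound=2 product=0
t=1: arr=2 -> substrate=1 bound=3 product=0
t=2: arr=0 -> substrate=1 bound=3 product=0
t=3: arr=1 -> substrate=0 bound=3 product=2
t=4: arr=0 -> substrate=0 bound=2 product=3
t=5: arr=3 -> substrate=2 bound=3 product=3
t=6: arr=1 -> substrate=1 bound=3 product=5
t=7: arr=2 -> substrate=3 bound=3 product=5
t=8: arr=2 -> substrate=4 bound=3 product=6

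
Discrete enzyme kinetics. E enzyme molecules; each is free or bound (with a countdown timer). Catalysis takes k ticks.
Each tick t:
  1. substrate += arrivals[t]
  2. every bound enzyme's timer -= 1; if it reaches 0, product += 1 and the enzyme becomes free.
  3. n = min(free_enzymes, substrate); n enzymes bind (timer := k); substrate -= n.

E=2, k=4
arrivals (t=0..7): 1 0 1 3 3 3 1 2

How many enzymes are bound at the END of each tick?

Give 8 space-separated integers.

t=0: arr=1 -> substrate=0 bound=1 product=0
t=1: arr=0 -> substrate=0 bound=1 product=0
t=2: arr=1 -> substrate=0 bound=2 product=0
t=3: arr=3 -> substrate=3 bound=2 product=0
t=4: arr=3 -> substrate=5 bound=2 product=1
t=5: arr=3 -> substrate=8 bound=2 product=1
t=6: arr=1 -> substrate=8 bound=2 product=2
t=7: arr=2 -> substrate=10 bound=2 product=2

Answer: 1 1 2 2 2 2 2 2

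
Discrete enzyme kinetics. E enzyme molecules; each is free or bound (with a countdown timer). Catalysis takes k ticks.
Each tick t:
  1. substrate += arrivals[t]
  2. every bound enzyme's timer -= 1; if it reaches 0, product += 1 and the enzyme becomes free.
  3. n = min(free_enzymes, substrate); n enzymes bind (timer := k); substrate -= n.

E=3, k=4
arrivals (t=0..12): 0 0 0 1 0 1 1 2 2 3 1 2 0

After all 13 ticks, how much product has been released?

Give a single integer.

Answer: 4

Derivation:
t=0: arr=0 -> substrate=0 bound=0 product=0
t=1: arr=0 -> substrate=0 bound=0 product=0
t=2: arr=0 -> substrate=0 bound=0 product=0
t=3: arr=1 -> substrate=0 bound=1 product=0
t=4: arr=0 -> substrate=0 bound=1 product=0
t=5: arr=1 -> substrate=0 bound=2 product=0
t=6: arr=1 -> substrate=0 bound=3 product=0
t=7: arr=2 -> substrate=1 bound=3 product=1
t=8: arr=2 -> substrate=3 bound=3 product=1
t=9: arr=3 -> substrate=5 bound=3 product=2
t=10: arr=1 -> substrate=5 bound=3 product=3
t=11: arr=2 -> substrate=6 bound=3 product=4
t=12: arr=0 -> substrate=6 bound=3 product=4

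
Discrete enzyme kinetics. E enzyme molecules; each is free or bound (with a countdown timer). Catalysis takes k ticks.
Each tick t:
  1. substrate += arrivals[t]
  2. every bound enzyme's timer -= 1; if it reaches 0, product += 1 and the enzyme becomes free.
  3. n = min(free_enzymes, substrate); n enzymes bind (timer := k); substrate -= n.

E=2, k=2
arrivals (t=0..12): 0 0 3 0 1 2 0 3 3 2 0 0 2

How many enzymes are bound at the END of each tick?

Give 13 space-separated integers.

Answer: 0 0 2 2 2 2 2 2 2 2 2 2 2

Derivation:
t=0: arr=0 -> substrate=0 bound=0 product=0
t=1: arr=0 -> substrate=0 bound=0 product=0
t=2: arr=3 -> substrate=1 bound=2 product=0
t=3: arr=0 -> substrate=1 bound=2 product=0
t=4: arr=1 -> substrate=0 bound=2 product=2
t=5: arr=2 -> substrate=2 bound=2 product=2
t=6: arr=0 -> substrate=0 bound=2 product=4
t=7: arr=3 -> substrate=3 bound=2 product=4
t=8: arr=3 -> substrate=4 bound=2 product=6
t=9: arr=2 -> substrate=6 bound=2 product=6
t=10: arr=0 -> substrate=4 bound=2 product=8
t=11: arr=0 -> substrate=4 bound=2 product=8
t=12: arr=2 -> substrate=4 bound=2 product=10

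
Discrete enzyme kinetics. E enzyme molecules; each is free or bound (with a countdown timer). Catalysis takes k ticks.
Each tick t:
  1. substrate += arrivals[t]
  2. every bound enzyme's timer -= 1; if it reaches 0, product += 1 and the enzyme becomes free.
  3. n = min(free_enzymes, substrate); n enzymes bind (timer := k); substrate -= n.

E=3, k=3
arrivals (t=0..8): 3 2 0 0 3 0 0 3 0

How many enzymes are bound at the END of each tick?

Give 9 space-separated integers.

t=0: arr=3 -> substrate=0 bound=3 product=0
t=1: arr=2 -> substrate=2 bound=3 product=0
t=2: arr=0 -> substrate=2 bound=3 product=0
t=3: arr=0 -> substrate=0 bound=2 product=3
t=4: arr=3 -> substrate=2 bound=3 product=3
t=5: arr=0 -> substrate=2 bound=3 product=3
t=6: arr=0 -> substrate=0 bound=3 product=5
t=7: arr=3 -> substrate=2 bound=3 product=6
t=8: arr=0 -> substrate=2 bound=3 product=6

Answer: 3 3 3 2 3 3 3 3 3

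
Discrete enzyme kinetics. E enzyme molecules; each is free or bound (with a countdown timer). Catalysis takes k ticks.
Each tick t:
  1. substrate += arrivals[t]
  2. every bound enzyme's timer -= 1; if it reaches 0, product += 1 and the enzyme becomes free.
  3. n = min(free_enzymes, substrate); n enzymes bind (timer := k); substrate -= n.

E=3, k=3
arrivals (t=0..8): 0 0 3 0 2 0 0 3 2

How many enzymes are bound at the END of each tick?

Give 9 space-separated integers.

t=0: arr=0 -> substrate=0 bound=0 product=0
t=1: arr=0 -> substrate=0 bound=0 product=0
t=2: arr=3 -> substrate=0 bound=3 product=0
t=3: arr=0 -> substrate=0 bound=3 product=0
t=4: arr=2 -> substrate=2 bound=3 product=0
t=5: arr=0 -> substrate=0 bound=2 product=3
t=6: arr=0 -> substrate=0 bound=2 product=3
t=7: arr=3 -> substrate=2 bound=3 product=3
t=8: arr=2 -> substrate=2 bound=3 product=5

Answer: 0 0 3 3 3 2 2 3 3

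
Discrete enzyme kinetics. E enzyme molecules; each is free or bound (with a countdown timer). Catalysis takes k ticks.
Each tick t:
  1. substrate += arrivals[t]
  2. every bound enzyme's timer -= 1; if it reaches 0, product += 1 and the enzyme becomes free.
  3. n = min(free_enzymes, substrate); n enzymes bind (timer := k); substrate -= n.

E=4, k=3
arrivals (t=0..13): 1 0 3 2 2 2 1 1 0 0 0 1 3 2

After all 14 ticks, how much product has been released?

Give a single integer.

Answer: 12

Derivation:
t=0: arr=1 -> substrate=0 bound=1 product=0
t=1: arr=0 -> substrate=0 bound=1 product=0
t=2: arr=3 -> substrate=0 bound=4 product=0
t=3: arr=2 -> substrate=1 bound=4 product=1
t=4: arr=2 -> substrate=3 bound=4 product=1
t=5: arr=2 -> substrate=2 bound=4 product=4
t=6: arr=1 -> substrate=2 bound=4 product=5
t=7: arr=1 -> substrate=3 bound=4 product=5
t=8: arr=0 -> substrate=0 bound=4 product=8
t=9: arr=0 -> substrate=0 bound=3 product=9
t=10: arr=0 -> substrate=0 bound=3 product=9
t=11: arr=1 -> substrate=0 bound=1 product=12
t=12: arr=3 -> substrate=0 bound=4 product=12
t=13: arr=2 -> substrate=2 bound=4 product=12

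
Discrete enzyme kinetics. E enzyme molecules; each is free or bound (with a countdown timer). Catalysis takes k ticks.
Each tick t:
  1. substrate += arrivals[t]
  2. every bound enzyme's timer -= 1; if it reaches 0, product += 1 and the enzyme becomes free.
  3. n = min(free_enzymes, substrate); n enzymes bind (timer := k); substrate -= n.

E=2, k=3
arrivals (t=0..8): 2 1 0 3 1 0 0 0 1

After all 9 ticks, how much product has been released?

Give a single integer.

Answer: 4

Derivation:
t=0: arr=2 -> substrate=0 bound=2 product=0
t=1: arr=1 -> substrate=1 bound=2 product=0
t=2: arr=0 -> substrate=1 bound=2 product=0
t=3: arr=3 -> substrate=2 bound=2 product=2
t=4: arr=1 -> substrate=3 bound=2 product=2
t=5: arr=0 -> substrate=3 bound=2 product=2
t=6: arr=0 -> substrate=1 bound=2 product=4
t=7: arr=0 -> substrate=1 bound=2 product=4
t=8: arr=1 -> substrate=2 bound=2 product=4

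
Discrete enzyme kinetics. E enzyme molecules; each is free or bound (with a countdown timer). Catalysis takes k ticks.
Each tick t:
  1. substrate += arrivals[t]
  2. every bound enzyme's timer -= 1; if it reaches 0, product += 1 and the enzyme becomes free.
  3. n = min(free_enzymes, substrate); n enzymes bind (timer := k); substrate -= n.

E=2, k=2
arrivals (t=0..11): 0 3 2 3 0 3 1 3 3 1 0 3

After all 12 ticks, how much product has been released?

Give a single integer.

t=0: arr=0 -> substrate=0 bound=0 product=0
t=1: arr=3 -> substrate=1 bound=2 product=0
t=2: arr=2 -> substrate=3 bound=2 product=0
t=3: arr=3 -> substrate=4 bound=2 product=2
t=4: arr=0 -> substrate=4 bound=2 product=2
t=5: arr=3 -> substrate=5 bound=2 product=4
t=6: arr=1 -> substrate=6 bound=2 product=4
t=7: arr=3 -> substrate=7 bound=2 product=6
t=8: arr=3 -> substrate=10 bound=2 product=6
t=9: arr=1 -> substrate=9 bound=2 product=8
t=10: arr=0 -> substrate=9 bound=2 product=8
t=11: arr=3 -> substrate=10 bound=2 product=10

Answer: 10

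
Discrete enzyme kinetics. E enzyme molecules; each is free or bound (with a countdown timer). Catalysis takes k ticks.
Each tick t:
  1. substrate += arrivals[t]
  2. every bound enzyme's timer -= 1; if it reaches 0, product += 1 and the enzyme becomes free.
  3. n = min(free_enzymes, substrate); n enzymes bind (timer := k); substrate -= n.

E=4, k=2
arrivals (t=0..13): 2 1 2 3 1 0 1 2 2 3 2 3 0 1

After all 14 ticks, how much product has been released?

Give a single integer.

t=0: arr=2 -> substrate=0 bound=2 product=0
t=1: arr=1 -> substrate=0 bound=3 product=0
t=2: arr=2 -> substrate=0 bound=3 product=2
t=3: arr=3 -> substrate=1 bound=4 product=3
t=4: arr=1 -> substrate=0 bound=4 product=5
t=5: arr=0 -> substrate=0 bound=2 product=7
t=6: arr=1 -> substrate=0 bound=1 product=9
t=7: arr=2 -> substrate=0 bound=3 product=9
t=8: arr=2 -> substrate=0 bound=4 product=10
t=9: arr=3 -> substrate=1 bound=4 product=12
t=10: arr=2 -> substrate=1 bound=4 product=14
t=11: arr=3 -> substrate=2 bound=4 product=16
t=12: arr=0 -> substrate=0 bound=4 product=18
t=13: arr=1 -> substrate=0 bound=3 product=20

Answer: 20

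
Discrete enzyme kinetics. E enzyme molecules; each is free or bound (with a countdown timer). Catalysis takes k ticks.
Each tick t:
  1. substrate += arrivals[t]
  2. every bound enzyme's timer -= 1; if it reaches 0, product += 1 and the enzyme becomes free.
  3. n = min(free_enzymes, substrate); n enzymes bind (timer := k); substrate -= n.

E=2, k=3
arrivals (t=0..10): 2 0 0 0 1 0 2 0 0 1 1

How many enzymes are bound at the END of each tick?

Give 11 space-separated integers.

t=0: arr=2 -> substrate=0 bound=2 product=0
t=1: arr=0 -> substrate=0 bound=2 product=0
t=2: arr=0 -> substrate=0 bound=2 product=0
t=3: arr=0 -> substrate=0 bound=0 product=2
t=4: arr=1 -> substrate=0 bound=1 product=2
t=5: arr=0 -> substrate=0 bound=1 product=2
t=6: arr=2 -> substrate=1 bound=2 product=2
t=7: arr=0 -> substrate=0 bound=2 product=3
t=8: arr=0 -> substrate=0 bound=2 product=3
t=9: arr=1 -> substrate=0 bound=2 product=4
t=10: arr=1 -> substrate=0 bound=2 product=5

Answer: 2 2 2 0 1 1 2 2 2 2 2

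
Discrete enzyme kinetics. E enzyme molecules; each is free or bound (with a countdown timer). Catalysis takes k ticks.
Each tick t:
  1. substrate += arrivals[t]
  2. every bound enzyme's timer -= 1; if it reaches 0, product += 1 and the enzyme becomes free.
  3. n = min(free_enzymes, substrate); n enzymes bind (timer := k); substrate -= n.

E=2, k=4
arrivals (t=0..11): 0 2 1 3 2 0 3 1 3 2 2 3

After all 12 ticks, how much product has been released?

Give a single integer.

Answer: 4

Derivation:
t=0: arr=0 -> substrate=0 bound=0 product=0
t=1: arr=2 -> substrate=0 bound=2 product=0
t=2: arr=1 -> substrate=1 bound=2 product=0
t=3: arr=3 -> substrate=4 bound=2 product=0
t=4: arr=2 -> substrate=6 bound=2 product=0
t=5: arr=0 -> substrate=4 bound=2 product=2
t=6: arr=3 -> substrate=7 bound=2 product=2
t=7: arr=1 -> substrate=8 bound=2 product=2
t=8: arr=3 -> substrate=11 bound=2 product=2
t=9: arr=2 -> substrate=11 bound=2 product=4
t=10: arr=2 -> substrate=13 bound=2 product=4
t=11: arr=3 -> substrate=16 bound=2 product=4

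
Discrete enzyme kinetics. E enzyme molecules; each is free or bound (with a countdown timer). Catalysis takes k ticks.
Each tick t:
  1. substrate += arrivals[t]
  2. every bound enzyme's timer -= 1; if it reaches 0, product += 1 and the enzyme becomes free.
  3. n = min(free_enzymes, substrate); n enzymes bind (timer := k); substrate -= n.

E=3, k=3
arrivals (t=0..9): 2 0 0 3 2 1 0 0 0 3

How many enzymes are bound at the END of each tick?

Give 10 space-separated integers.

Answer: 2 2 2 3 3 3 3 3 3 3

Derivation:
t=0: arr=2 -> substrate=0 bound=2 product=0
t=1: arr=0 -> substrate=0 bound=2 product=0
t=2: arr=0 -> substrate=0 bound=2 product=0
t=3: arr=3 -> substrate=0 bound=3 product=2
t=4: arr=2 -> substrate=2 bound=3 product=2
t=5: arr=1 -> substrate=3 bound=3 product=2
t=6: arr=0 -> substrate=0 bound=3 product=5
t=7: arr=0 -> substrate=0 bound=3 product=5
t=8: arr=0 -> substrate=0 bound=3 product=5
t=9: arr=3 -> substrate=0 bound=3 product=8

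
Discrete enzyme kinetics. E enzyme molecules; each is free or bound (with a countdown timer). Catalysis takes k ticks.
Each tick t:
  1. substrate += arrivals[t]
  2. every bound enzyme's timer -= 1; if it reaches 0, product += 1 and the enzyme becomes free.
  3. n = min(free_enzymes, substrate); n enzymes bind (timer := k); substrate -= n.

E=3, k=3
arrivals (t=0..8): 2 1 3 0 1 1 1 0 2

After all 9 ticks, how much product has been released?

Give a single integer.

t=0: arr=2 -> substrate=0 bound=2 product=0
t=1: arr=1 -> substrate=0 bound=3 product=0
t=2: arr=3 -> substrate=3 bound=3 product=0
t=3: arr=0 -> substrate=1 bound=3 product=2
t=4: arr=1 -> substrate=1 bound=3 product=3
t=5: arr=1 -> substrate=2 bound=3 product=3
t=6: arr=1 -> substrate=1 bound=3 product=5
t=7: arr=0 -> substrate=0 bound=3 product=6
t=8: arr=2 -> substrate=2 bound=3 product=6

Answer: 6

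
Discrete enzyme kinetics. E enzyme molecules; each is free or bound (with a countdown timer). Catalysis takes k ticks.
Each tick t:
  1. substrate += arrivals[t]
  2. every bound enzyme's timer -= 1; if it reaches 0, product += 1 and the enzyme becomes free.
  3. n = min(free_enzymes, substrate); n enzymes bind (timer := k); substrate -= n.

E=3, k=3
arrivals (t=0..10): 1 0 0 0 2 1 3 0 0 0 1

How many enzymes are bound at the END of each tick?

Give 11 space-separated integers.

Answer: 1 1 1 0 2 3 3 3 3 3 2

Derivation:
t=0: arr=1 -> substrate=0 bound=1 product=0
t=1: arr=0 -> substrate=0 bound=1 product=0
t=2: arr=0 -> substrate=0 bound=1 product=0
t=3: arr=0 -> substrate=0 bound=0 product=1
t=4: arr=2 -> substrate=0 bound=2 product=1
t=5: arr=1 -> substrate=0 bound=3 product=1
t=6: arr=3 -> substrate=3 bound=3 product=1
t=7: arr=0 -> substrate=1 bound=3 product=3
t=8: arr=0 -> substrate=0 bound=3 product=4
t=9: arr=0 -> substrate=0 bound=3 product=4
t=10: arr=1 -> substrate=0 bound=2 product=6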